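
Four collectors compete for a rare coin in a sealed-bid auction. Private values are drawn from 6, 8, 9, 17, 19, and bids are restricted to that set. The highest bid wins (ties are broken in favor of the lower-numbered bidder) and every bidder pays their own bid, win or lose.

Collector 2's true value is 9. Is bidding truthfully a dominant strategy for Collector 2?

Consider the case where Collector 1 bids 6, Collector 3 bids 6 and Collector 4 bids 6.
Truthful bid 9: wins, pays 9, utility 9 - 9 = 0.
Bid 8 instead: wins, pays 8, utility 9 - 8 = 1.
Since 1 > 0, bidding 8 is strictly better here, so truthful bidding is not dominant.

No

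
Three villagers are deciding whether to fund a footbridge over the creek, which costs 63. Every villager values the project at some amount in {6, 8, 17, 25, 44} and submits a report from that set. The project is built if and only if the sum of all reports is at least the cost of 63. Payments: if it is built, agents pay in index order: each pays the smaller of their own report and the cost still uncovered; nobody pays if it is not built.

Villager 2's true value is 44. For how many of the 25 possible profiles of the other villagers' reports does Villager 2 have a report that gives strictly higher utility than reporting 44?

Others report (6, 44): truth gives 0; report 17 gives 27 > 0. Violating.
Others report (8, 44): truth gives 0; report 17 gives 27 > 0. Violating.
Others report (17, 25): truth gives 0; report 25 gives 19 > 0. Violating.
Others report (17, 44): truth gives 0; report 6 gives 38 > 0. Violating.
Others report (6, 6): truth gives 0; no alternative beats it.
Others report (6, 8): truth gives 0; no alternative beats it.
(Checking all 25 profiles: 12 have a profitable deviation, 13 do not.)

12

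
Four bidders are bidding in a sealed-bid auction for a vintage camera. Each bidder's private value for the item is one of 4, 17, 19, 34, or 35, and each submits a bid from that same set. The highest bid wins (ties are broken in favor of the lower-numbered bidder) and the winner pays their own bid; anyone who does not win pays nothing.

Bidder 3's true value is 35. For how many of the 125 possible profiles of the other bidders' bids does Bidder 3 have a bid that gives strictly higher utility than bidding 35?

Others bid (4, 4, 4): truth gives 0; bid 17 gives 18 > 0. Violating.
Others bid (4, 4, 17): truth gives 0; bid 17 gives 18 > 0. Violating.
Others bid (4, 4, 19): truth gives 0; bid 19 gives 16 > 0. Violating.
Others bid (4, 4, 34): truth gives 0; bid 34 gives 1 > 0. Violating.
Others bid (4, 4, 35): truth gives 0; no alternative beats it.
Others bid (4, 17, 35): truth gives 0; no alternative beats it.
(Checking all 125 profiles: 36 have a profitable deviation, 89 do not.)

36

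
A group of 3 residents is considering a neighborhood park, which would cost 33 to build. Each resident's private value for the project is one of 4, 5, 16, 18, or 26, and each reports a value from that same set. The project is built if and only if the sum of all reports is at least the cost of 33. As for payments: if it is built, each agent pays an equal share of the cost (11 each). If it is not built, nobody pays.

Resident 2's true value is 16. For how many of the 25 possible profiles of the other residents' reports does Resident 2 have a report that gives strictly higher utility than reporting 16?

Others report (4, 4): truth gives 0; report 26 gives 5 > 0. Violating.
Others report (4, 5): truth gives 0; report 26 gives 5 > 0. Violating.
Others report (5, 4): truth gives 0; report 26 gives 5 > 0. Violating.
Others report (5, 5): truth gives 0; report 26 gives 5 > 0. Violating.
Others report (4, 16): truth gives 5; no alternative beats it.
Others report (4, 18): truth gives 5; no alternative beats it.
(Checking all 25 profiles: 4 have a profitable deviation, 21 do not.)

4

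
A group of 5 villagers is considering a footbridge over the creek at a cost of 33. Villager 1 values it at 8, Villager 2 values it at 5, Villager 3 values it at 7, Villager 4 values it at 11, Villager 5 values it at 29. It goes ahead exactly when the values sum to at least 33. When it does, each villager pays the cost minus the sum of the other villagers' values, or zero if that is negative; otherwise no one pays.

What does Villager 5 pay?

2

Total value 60 ≥ cost 33, so the project is built.
The other villagers' values sum to 31.
Cost minus that sum is 33 - 31 = 2.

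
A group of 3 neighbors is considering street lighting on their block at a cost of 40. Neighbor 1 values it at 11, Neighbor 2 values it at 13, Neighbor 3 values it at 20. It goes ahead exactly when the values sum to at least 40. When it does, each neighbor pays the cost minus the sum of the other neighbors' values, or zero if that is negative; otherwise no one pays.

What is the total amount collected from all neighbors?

32

Total value 44 ≥ cost 40, so it is built.
Neighbor 1: others sum to 33; max(0, 40 - 33) = 7.
Neighbor 2: others sum to 31; max(0, 40 - 31) = 9.
Neighbor 3: others sum to 24; max(0, 40 - 24) = 16.
Total collected = 7 + 9 + 16 = 32.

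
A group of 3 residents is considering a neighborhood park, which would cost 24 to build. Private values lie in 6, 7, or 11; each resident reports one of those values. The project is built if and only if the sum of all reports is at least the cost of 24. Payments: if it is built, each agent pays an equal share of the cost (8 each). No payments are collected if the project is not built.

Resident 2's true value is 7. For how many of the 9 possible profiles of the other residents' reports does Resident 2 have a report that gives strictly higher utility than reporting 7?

2

Others report (6, 11): truth gives -1; report 6 gives 0 > -1. Violating.
Others report (11, 6): truth gives -1; report 6 gives 0 > -1. Violating.
Others report (6, 6): truth gives 0; no alternative beats it.
Others report (6, 7): truth gives 0; no alternative beats it.
(Checking all 9 profiles: 2 have a profitable deviation, 7 do not.)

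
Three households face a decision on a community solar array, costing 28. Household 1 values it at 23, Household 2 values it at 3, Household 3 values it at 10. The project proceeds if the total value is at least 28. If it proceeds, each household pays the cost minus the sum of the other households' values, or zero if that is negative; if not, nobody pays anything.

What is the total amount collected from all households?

Total value 36 ≥ cost 28, so it is built.
Household 1: others sum to 13; max(0, 28 - 13) = 15.
Household 2: others sum to 33; max(0, 28 - 33) = 0.
Household 3: others sum to 26; max(0, 28 - 26) = 2.
Total collected = 15 + 0 + 2 = 17.

17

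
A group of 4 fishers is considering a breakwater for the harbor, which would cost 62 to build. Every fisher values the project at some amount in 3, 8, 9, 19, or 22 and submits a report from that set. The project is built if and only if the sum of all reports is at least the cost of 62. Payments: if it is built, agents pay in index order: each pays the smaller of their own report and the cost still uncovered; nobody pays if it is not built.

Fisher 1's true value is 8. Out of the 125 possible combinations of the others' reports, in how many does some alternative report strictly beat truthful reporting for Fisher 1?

7

Others report (19, 19, 22): truth gives 0; report 3 gives 5 > 0. Violating.
Others report (19, 22, 19): truth gives 0; report 3 gives 5 > 0. Violating.
Others report (19, 22, 22): truth gives 0; report 3 gives 5 > 0. Violating.
Others report (22, 19, 19): truth gives 0; report 3 gives 5 > 0. Violating.
Others report (3, 3, 3): truth gives 0; no alternative beats it.
Others report (3, 3, 8): truth gives 0; no alternative beats it.
(Checking all 125 profiles: 7 have a profitable deviation, 118 do not.)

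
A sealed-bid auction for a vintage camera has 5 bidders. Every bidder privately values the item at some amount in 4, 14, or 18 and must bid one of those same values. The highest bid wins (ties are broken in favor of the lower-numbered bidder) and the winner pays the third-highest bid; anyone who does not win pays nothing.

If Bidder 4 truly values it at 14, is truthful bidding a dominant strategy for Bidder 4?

Consider the case where Bidder 1 bids 4, Bidder 2 bids 4, Bidder 3 bids 4 and Bidder 5 bids 18.
Truthful bid 14: loses, pays 0, utility 0.
Bid 18 instead: wins, pays 4, utility 14 - 4 = 10.
Since 10 > 0, bidding 18 is strictly better here, so truthful bidding is not dominant.

No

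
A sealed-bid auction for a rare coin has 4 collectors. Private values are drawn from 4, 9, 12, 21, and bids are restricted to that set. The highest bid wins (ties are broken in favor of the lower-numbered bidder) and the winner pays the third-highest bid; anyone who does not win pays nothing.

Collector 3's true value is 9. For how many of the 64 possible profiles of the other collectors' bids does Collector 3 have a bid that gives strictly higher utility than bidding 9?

Others bid (4, 4, 12): truth gives 0; bid 12 gives 5 > 0. Violating.
Others bid (4, 4, 21): truth gives 0; bid 21 gives 5 > 0. Violating.
Others bid (4, 9, 4): truth gives 0; bid 12 gives 5 > 0. Violating.
Others bid (4, 12, 4): truth gives 0; bid 21 gives 5 > 0. Violating.
Others bid (4, 4, 4): truth gives 5; no alternative beats it.
Others bid (4, 4, 9): truth gives 5; no alternative beats it.
(Checking all 64 profiles: 6 have a profitable deviation, 58 do not.)

6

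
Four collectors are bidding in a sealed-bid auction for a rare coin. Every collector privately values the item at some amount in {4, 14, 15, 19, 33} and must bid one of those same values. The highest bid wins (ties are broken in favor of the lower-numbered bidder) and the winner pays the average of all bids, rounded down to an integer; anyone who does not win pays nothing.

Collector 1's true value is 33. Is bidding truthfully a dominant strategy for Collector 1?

No

Consider the case where Collector 2 bids 4, Collector 3 bids 4 and Collector 4 bids 4.
Truthful bid 33: wins, pays 11, utility 33 - 11 = 22.
Bid 4 instead: wins, pays 4, utility 33 - 4 = 29.
Since 29 > 22, bidding 4 is strictly better here, so truthful bidding is not dominant.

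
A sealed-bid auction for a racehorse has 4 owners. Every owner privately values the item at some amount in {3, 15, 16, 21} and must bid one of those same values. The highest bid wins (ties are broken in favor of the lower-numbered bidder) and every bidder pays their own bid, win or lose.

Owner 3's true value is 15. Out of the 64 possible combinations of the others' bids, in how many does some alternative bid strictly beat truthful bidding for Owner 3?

Others bid (3, 3, 16): truth gives -15; bid 16 gives -1 > -15. Violating.
Others bid (3, 3, 21): truth gives -15; bid 3 gives -3 > -15. Violating.
Others bid (3, 15, 3): truth gives -15; bid 16 gives -1 > -15. Violating.
Others bid (3, 15, 15): truth gives -15; bid 16 gives -1 > -15. Violating.
Others bid (3, 3, 3): truth gives 0; no alternative beats it.
Others bid (3, 3, 15): truth gives 0; no alternative beats it.
(Checking all 64 profiles: 62 have a profitable deviation, 2 do not.)

62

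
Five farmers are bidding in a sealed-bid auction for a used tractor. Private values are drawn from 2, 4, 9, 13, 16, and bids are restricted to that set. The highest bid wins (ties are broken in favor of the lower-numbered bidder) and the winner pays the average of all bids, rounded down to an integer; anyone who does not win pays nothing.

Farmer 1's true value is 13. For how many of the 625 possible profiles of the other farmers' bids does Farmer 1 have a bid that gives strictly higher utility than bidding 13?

Others bid (2, 2, 2, 2): truth gives 9; bid 2 gives 11 > 9. Violating.
Others bid (2, 2, 2, 4): truth gives 9; bid 4 gives 11 > 9. Violating.
Others bid (2, 2, 2, 9): truth gives 8; bid 9 gives 9 > 8. Violating.
Others bid (2, 2, 2, 16): truth gives 0; bid 16 gives 6 > 0. Violating.
Others bid (2, 2, 2, 13): truth gives 7; no alternative beats it.
Others bid (2, 2, 4, 13): truth gives 7; no alternative beats it.
(Checking all 625 profiles: 366 have a profitable deviation, 259 do not.)

366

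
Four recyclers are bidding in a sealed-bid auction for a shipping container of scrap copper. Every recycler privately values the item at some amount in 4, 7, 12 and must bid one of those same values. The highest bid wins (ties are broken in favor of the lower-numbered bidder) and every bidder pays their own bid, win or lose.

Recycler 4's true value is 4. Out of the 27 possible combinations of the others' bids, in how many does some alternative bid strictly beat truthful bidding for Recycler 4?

1

Others bid (4, 4, 4): truth gives -4; bid 7 gives -3 > -4. Violating.
Others bid (4, 4, 7): truth gives -4; no alternative beats it.
Others bid (4, 4, 12): truth gives -4; no alternative beats it.
(Checking all 27 profiles: 1 has a profitable deviation, 26 do not.)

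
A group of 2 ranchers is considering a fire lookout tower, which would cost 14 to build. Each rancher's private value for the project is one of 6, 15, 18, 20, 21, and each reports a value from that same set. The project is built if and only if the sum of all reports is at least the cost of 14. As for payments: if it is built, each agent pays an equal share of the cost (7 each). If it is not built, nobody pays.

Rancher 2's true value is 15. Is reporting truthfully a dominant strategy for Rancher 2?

Yes

Check each profile of the others' reports and compare truth against every alternative report.
Others report (6): truth gives 8, best alternative gives 8.
Others report (15): truth gives 8, best alternative gives 8.
Others report (18): truth gives 8, best alternative gives 8.
Others report (20): truth gives 8, best alternative gives 8.
Others report (21): truth gives 8, best alternative gives 8.
In every case the truthful report is at least as good as any alternative, so it is a dominant strategy.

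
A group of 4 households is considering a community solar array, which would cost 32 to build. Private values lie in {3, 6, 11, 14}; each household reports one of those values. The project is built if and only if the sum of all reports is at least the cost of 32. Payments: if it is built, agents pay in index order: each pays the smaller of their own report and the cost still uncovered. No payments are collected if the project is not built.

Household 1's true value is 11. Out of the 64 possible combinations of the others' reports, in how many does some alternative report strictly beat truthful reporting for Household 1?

Others report (3, 11, 14): truth gives 0; report 6 gives 5 > 0. Violating.
Others report (3, 14, 11): truth gives 0; report 6 gives 5 > 0. Violating.
Others report (3, 14, 14): truth gives 0; report 3 gives 8 > 0. Violating.
Others report (6, 6, 14): truth gives 0; report 6 gives 5 > 0. Violating.
Others report (3, 3, 3): truth gives 0; no alternative beats it.
Others report (3, 3, 6): truth gives 0; no alternative beats it.
(Checking all 64 profiles: 32 have a profitable deviation, 32 do not.)

32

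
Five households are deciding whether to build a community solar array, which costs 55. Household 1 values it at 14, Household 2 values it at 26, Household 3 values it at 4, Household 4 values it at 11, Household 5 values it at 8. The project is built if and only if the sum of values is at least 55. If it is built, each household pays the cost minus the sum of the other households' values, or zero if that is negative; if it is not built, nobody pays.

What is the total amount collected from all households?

27

Total value 63 ≥ cost 55, so it is built.
Household 1: others sum to 49; max(0, 55 - 49) = 6.
Household 2: others sum to 37; max(0, 55 - 37) = 18.
Household 3: others sum to 59; max(0, 55 - 59) = 0.
Household 4: others sum to 52; max(0, 55 - 52) = 3.
Household 5: others sum to 55; max(0, 55 - 55) = 0.
Total collected = 6 + 18 + 0 + 3 + 0 = 27.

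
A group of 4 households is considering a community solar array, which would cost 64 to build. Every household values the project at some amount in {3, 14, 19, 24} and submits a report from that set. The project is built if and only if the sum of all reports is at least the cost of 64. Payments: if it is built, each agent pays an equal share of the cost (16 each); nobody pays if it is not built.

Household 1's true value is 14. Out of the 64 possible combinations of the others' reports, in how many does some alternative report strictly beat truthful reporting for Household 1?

16

Others report (3, 24, 24): truth gives -2; report 3 gives 0 > -2. Violating.
Others report (14, 14, 24): truth gives -2; report 3 gives 0 > -2. Violating.
Others report (14, 19, 19): truth gives -2; report 3 gives 0 > -2. Violating.
Others report (14, 19, 24): truth gives -2; report 3 gives 0 > -2. Violating.
Others report (3, 3, 3): truth gives 0; no alternative beats it.
Others report (3, 3, 14): truth gives 0; no alternative beats it.
(Checking all 64 profiles: 16 have a profitable deviation, 48 do not.)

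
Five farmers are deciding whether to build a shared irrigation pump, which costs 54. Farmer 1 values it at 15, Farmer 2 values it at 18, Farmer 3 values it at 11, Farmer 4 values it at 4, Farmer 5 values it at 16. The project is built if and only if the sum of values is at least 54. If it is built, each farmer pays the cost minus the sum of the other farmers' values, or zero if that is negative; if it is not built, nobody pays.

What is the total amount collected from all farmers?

Total value 64 ≥ cost 54, so it is built.
Farmer 1: others sum to 49; max(0, 54 - 49) = 5.
Farmer 2: others sum to 46; max(0, 54 - 46) = 8.
Farmer 3: others sum to 53; max(0, 54 - 53) = 1.
Farmer 4: others sum to 60; max(0, 54 - 60) = 0.
Farmer 5: others sum to 48; max(0, 54 - 48) = 6.
Total collected = 5 + 8 + 1 + 0 + 6 = 20.

20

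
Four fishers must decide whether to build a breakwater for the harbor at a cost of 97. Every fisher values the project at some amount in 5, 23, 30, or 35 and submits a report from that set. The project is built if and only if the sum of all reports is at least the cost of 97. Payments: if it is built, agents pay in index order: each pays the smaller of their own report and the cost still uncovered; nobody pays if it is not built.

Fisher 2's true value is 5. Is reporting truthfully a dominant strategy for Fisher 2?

Check each profile of the others' reports and compare truth against every alternative report.
Others report (5, 35, 35): truth gives 0, best alternative gives -18.
Others report (23, 23, 30): truth gives 0, best alternative gives -18.
Others report (23, 23, 35): truth gives 0, best alternative gives -18.
Others report (23, 30, 23): truth gives 0, best alternative gives -18.
Others report (23, 30, 30): truth gives 0, best alternative gives -18.
Others report (23, 30, 35): truth gives 0, best alternative gives -18.
(Remaining 58 profiles checked similarly; truth is weakly best in each.)
In every case the truthful report is at least as good as any alternative, so it is a dominant strategy.

Yes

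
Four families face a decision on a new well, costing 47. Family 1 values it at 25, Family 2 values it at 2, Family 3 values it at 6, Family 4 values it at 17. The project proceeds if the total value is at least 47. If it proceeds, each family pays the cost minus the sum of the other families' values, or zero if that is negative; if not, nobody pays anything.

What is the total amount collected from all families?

Total value 50 ≥ cost 47, so it is built.
Family 1: others sum to 25; max(0, 47 - 25) = 22.
Family 2: others sum to 48; max(0, 47 - 48) = 0.
Family 3: others sum to 44; max(0, 47 - 44) = 3.
Family 4: others sum to 33; max(0, 47 - 33) = 14.
Total collected = 22 + 0 + 3 + 14 = 39.

39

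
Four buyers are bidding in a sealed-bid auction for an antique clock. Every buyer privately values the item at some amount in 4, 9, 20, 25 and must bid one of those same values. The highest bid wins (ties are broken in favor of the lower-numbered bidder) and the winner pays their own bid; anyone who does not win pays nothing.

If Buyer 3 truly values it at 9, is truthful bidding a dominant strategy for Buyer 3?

Yes

Check each profile of the others' bids and compare truth against every alternative bid.
Others bid (4, 4, 4): truth gives 0, best alternative gives 0.
Others bid (4, 4, 9): truth gives 0, best alternative gives 0.
Others bid (4, 4, 20): truth gives 0, best alternative gives 0.
Others bid (4, 4, 25): truth gives 0, best alternative gives 0.
Others bid (4, 9, 4): truth gives 0, best alternative gives 0.
Others bid (4, 9, 9): truth gives 0, best alternative gives 0.
(Remaining 58 profiles checked similarly; truth is weakly best in each.)
In every case the truthful bid is at least as good as any alternative, so it is a dominant strategy.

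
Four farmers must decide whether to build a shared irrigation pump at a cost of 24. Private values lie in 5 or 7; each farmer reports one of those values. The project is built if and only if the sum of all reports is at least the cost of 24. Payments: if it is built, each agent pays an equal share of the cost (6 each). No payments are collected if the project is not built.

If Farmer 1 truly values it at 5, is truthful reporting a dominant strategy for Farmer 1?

Yes

Check each profile of the others' reports and compare truth against every alternative report.
Others report (5, 5, 7): truth gives 0, best alternative gives -1.
Others report (5, 7, 5): truth gives 0, best alternative gives -1.
Others report (7, 5, 5): truth gives 0, best alternative gives -1.
Others report (5, 7, 7): truth gives -1, best alternative gives -1.
Others report (7, 5, 7): truth gives -1, best alternative gives -1.
Others report (7, 7, 5): truth gives -1, best alternative gives -1.
(Remaining 2 profiles checked similarly; truth is weakly best in each.)
In every case the truthful report is at least as good as any alternative, so it is a dominant strategy.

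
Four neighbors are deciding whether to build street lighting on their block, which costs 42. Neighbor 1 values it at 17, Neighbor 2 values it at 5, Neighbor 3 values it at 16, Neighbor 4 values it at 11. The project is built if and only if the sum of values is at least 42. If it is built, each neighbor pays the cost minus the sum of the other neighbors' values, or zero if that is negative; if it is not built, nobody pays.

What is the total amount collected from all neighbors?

23

Total value 49 ≥ cost 42, so it is built.
Neighbor 1: others sum to 32; max(0, 42 - 32) = 10.
Neighbor 2: others sum to 44; max(0, 42 - 44) = 0.
Neighbor 3: others sum to 33; max(0, 42 - 33) = 9.
Neighbor 4: others sum to 38; max(0, 42 - 38) = 4.
Total collected = 10 + 0 + 9 + 4 = 23.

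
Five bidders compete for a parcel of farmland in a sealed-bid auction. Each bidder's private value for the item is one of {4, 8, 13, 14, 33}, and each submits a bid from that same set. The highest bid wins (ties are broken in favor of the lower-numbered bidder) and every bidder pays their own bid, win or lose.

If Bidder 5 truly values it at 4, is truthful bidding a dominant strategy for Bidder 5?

Check each profile of the others' bids and compare truth against every alternative bid.
Others bid (4, 4, 4, 8): truth gives -4, best alternative gives -8.
Others bid (4, 4, 4, 13): truth gives -4, best alternative gives -8.
Others bid (4, 4, 4, 14): truth gives -4, best alternative gives -8.
Others bid (4, 4, 4, 33): truth gives -4, best alternative gives -8.
Others bid (4, 4, 8, 4): truth gives -4, best alternative gives -8.
Others bid (4, 4, 8, 8): truth gives -4, best alternative gives -8.
(Remaining 619 profiles checked similarly; truth is weakly best in each.)
In every case the truthful bid is at least as good as any alternative, so it is a dominant strategy.

Yes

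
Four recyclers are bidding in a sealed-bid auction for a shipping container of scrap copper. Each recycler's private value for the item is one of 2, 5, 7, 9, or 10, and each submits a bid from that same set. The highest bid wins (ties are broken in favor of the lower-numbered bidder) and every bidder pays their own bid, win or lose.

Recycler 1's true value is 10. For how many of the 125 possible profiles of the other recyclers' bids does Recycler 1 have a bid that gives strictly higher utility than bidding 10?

Others bid (2, 2, 2): truth gives 0; bid 2 gives 8 > 0. Violating.
Others bid (2, 2, 5): truth gives 0; bid 5 gives 5 > 0. Violating.
Others bid (2, 2, 7): truth gives 0; bid 7 gives 3 > 0. Violating.
Others bid (2, 2, 9): truth gives 0; bid 9 gives 1 > 0. Violating.
Others bid (2, 2, 10): truth gives 0; no alternative beats it.
Others bid (2, 5, 10): truth gives 0; no alternative beats it.
(Checking all 125 profiles: 64 have a profitable deviation, 61 do not.)

64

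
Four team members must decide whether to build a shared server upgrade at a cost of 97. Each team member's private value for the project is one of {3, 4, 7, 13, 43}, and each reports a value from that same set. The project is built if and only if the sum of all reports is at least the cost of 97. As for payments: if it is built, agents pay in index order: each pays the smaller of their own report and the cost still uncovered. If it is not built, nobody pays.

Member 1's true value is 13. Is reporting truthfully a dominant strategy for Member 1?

No

Consider the case where Member 2 reports 4, Member 3 reports 43 and Member 4 reports 43.
Truthful report 13: project built, pays 13, utility 13 - 13 = 0.
Report 7 instead: project built, pays 7, utility 13 - 7 = 6.
Since 6 > 0, reporting 7 is strictly better here, so truthful reporting is not dominant.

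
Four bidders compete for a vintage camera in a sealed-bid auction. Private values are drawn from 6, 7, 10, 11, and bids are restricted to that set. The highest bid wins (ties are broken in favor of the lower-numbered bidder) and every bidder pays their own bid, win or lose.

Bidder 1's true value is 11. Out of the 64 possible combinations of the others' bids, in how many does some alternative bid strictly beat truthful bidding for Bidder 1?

Others bid (6, 6, 6): truth gives 0; bid 6 gives 5 > 0. Violating.
Others bid (6, 6, 7): truth gives 0; bid 7 gives 4 > 0. Violating.
Others bid (6, 6, 10): truth gives 0; bid 10 gives 1 > 0. Violating.
Others bid (6, 7, 6): truth gives 0; bid 7 gives 4 > 0. Violating.
Others bid (6, 6, 11): truth gives 0; no alternative beats it.
Others bid (6, 7, 11): truth gives 0; no alternative beats it.
(Checking all 64 profiles: 27 have a profitable deviation, 37 do not.)

27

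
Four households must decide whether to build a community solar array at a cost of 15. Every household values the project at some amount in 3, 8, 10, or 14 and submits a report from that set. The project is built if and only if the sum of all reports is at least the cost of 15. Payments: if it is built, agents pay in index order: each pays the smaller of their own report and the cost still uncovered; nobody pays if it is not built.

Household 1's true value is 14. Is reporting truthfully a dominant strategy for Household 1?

Consider the case where Household 2 reports 3, Household 3 reports 3 and Household 4 reports 3.
Truthful report 14: project built, pays 14, utility 14 - 14 = 0.
Report 8 instead: project built, pays 8, utility 14 - 8 = 6.
Since 6 > 0, reporting 8 is strictly better here, so truthful reporting is not dominant.

No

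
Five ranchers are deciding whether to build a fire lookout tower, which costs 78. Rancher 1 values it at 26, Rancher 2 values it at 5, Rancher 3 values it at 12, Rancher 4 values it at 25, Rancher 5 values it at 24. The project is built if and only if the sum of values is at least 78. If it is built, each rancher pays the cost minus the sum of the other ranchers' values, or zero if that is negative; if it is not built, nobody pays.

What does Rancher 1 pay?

12

Total value 92 ≥ cost 78, so the project is built.
The other ranchers' values sum to 66.
Cost minus that sum is 78 - 66 = 12.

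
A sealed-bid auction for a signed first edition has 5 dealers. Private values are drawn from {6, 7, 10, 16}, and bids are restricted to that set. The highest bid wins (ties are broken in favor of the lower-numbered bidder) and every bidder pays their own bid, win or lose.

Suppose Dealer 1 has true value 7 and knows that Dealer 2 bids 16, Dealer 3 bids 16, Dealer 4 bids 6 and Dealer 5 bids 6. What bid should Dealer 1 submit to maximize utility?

6

Bid 6: loses but pays 6, utility -6.
Bid 7: loses but pays 7, utility -7.
Bid 10: loses but pays 10, utility -10.
Bid 16: wins, pays 16, utility 7 - 16 = -9.
The best choice is 6 with utility -6.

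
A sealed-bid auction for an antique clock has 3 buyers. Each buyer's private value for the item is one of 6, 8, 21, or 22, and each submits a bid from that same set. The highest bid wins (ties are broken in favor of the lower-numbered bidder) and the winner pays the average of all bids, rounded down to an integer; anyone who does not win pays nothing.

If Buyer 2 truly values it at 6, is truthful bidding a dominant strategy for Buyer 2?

Yes

Check each profile of the others' bids and compare truth against every alternative bid.
Others bid (6, 8): truth gives 0, best alternative gives -1.
Others bid (6, 6): truth gives 0, best alternative gives 0.
Others bid (6, 21): truth gives 0, best alternative gives 0.
Others bid (6, 22): truth gives 0, best alternative gives 0.
Others bid (8, 6): truth gives 0, best alternative gives 0.
Others bid (8, 8): truth gives 0, best alternative gives 0.
(Remaining 10 profiles checked similarly; truth is weakly best in each.)
In every case the truthful bid is at least as good as any alternative, so it is a dominant strategy.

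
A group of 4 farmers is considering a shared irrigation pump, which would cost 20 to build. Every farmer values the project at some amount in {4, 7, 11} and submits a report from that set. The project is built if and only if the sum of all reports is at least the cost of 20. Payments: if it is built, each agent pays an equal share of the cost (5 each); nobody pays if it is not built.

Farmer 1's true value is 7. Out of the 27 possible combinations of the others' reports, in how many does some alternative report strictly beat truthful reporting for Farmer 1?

1

Others report (4, 4, 4): truth gives 0; report 11 gives 2 > 0. Violating.
Others report (4, 4, 7): truth gives 2; no alternative beats it.
Others report (4, 4, 11): truth gives 2; no alternative beats it.
(Checking all 27 profiles: 1 has a profitable deviation, 26 do not.)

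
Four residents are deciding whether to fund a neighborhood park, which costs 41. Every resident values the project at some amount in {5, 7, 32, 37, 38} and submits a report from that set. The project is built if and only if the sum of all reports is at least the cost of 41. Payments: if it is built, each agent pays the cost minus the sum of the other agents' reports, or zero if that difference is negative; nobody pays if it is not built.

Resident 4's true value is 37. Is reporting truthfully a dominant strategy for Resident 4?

Yes

Check each profile of the others' reports and compare truth against every alternative report.
Others report (5, 5, 32): truth gives 37, best alternative gives 37.
Others report (5, 5, 37): truth gives 37, best alternative gives 37.
Others report (5, 5, 38): truth gives 37, best alternative gives 37.
Others report (5, 7, 32): truth gives 37, best alternative gives 37.
Others report (5, 7, 37): truth gives 37, best alternative gives 37.
Others report (5, 7, 38): truth gives 37, best alternative gives 37.
(Remaining 119 profiles checked similarly; truth is weakly best in each.)
In every case the truthful report is at least as good as any alternative, so it is a dominant strategy.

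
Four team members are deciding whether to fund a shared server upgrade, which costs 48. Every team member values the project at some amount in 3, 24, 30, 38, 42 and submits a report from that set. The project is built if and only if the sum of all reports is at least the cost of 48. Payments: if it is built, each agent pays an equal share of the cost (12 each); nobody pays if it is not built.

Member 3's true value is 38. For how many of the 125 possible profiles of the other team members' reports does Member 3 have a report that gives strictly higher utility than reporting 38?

1

Others report (3, 3, 3): truth gives 0; report 42 gives 26 > 0. Violating.
Others report (3, 3, 24): truth gives 26; no alternative beats it.
Others report (3, 3, 30): truth gives 26; no alternative beats it.
(Checking all 125 profiles: 1 has a profitable deviation, 124 do not.)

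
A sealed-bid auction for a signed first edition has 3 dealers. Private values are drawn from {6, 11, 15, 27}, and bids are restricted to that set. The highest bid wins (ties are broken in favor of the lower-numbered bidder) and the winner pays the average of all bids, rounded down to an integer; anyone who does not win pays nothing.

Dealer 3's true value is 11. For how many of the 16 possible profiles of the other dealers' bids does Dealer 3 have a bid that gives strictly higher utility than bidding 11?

Others bid (6, 11): truth gives 0; bid 15 gives 1 > 0. Violating.
Others bid (11, 6): truth gives 0; bid 15 gives 1 > 0. Violating.
Others bid (6, 6): truth gives 4; no alternative beats it.
Others bid (6, 15): truth gives 0; no alternative beats it.
(Checking all 16 profiles: 2 have a profitable deviation, 14 do not.)

2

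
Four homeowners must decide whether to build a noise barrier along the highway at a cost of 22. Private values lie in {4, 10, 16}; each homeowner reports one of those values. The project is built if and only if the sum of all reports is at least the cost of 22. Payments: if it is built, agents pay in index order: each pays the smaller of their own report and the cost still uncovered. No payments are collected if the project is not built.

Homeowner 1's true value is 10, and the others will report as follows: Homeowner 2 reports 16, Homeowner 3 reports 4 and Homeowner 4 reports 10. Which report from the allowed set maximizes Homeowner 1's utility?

Report 4: project built, pays 4, utility 10 - 4 = 6.
Report 10: project built, pays 10, utility 10 - 10 = 0.
Report 16: project built, pays 16, utility 10 - 16 = -6.
The best choice is 4 with utility 6.

4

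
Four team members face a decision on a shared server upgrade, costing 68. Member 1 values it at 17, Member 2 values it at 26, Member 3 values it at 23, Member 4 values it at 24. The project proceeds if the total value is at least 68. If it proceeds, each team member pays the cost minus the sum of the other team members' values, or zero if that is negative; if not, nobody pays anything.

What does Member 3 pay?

1

Total value 90 ≥ cost 68, so the project is built.
The other team members' values sum to 67.
Cost minus that sum is 68 - 67 = 1.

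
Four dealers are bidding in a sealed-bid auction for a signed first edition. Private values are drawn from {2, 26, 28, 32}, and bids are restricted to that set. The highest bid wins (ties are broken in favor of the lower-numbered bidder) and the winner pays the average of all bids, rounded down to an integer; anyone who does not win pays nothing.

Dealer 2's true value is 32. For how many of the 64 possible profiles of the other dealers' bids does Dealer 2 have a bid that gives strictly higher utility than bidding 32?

Others bid (2, 2, 2): truth gives 23; bid 26 gives 24 > 23. Violating.
Others bid (2, 2, 26): truth gives 17; bid 26 gives 18 > 17. Violating.
Others bid (2, 2, 28): truth gives 16; bid 28 gives 17 > 16. Violating.
Others bid (2, 26, 2): truth gives 17; bid 26 gives 18 > 17. Violating.
Others bid (2, 2, 32): truth gives 15; no alternative beats it.
Others bid (2, 26, 32): truth gives 9; no alternative beats it.
(Checking all 64 profiles: 18 have a profitable deviation, 46 do not.)

18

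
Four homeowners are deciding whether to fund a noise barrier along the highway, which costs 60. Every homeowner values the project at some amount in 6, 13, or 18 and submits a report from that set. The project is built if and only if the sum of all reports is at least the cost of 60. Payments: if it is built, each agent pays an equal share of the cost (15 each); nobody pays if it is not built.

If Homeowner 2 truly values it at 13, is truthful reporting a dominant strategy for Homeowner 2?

No

Consider the case where Homeowner 1 reports 13, Homeowner 3 reports 18 and Homeowner 4 reports 18.
Truthful report 13: project built, pays 15, utility 13 - 15 = -2.
Report 6 instead: project not built, utility 0.
Since 0 > -2, reporting 6 is strictly better here, so truthful reporting is not dominant.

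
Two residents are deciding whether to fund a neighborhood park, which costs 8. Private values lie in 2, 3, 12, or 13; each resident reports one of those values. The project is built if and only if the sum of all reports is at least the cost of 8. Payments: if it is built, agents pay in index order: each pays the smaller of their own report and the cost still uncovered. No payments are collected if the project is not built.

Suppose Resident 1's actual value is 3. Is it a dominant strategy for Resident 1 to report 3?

Consider the case where Resident 2 reports 12.
Truthful report 3: project built, pays 3, utility 3 - 3 = 0.
Report 2 instead: project built, pays 2, utility 3 - 2 = 1.
Since 1 > 0, reporting 2 is strictly better here, so truthful reporting is not dominant.

No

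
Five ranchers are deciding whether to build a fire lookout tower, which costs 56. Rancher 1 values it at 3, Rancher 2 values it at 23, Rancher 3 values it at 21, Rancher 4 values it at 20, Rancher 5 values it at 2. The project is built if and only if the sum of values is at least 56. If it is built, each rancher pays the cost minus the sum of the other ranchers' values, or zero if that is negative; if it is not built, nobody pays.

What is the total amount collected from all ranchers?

25

Total value 69 ≥ cost 56, so it is built.
Rancher 1: others sum to 66; max(0, 56 - 66) = 0.
Rancher 2: others sum to 46; max(0, 56 - 46) = 10.
Rancher 3: others sum to 48; max(0, 56 - 48) = 8.
Rancher 4: others sum to 49; max(0, 56 - 49) = 7.
Rancher 5: others sum to 67; max(0, 56 - 67) = 0.
Total collected = 0 + 10 + 8 + 7 + 0 = 25.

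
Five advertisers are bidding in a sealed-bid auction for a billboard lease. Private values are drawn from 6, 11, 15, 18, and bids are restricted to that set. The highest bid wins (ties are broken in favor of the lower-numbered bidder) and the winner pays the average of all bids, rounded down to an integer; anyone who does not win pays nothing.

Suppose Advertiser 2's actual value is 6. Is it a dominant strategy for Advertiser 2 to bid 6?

Yes

Check each profile of the others' bids and compare truth against every alternative bid.
Others bid (6, 11, 11, 11): truth gives 0, best alternative gives -4.
Others bid (6, 6, 11, 11): truth gives 0, best alternative gives -3.
Others bid (6, 11, 6, 11): truth gives 0, best alternative gives -3.
Others bid (6, 11, 11, 6): truth gives 0, best alternative gives -3.
Others bid (6, 6, 6, 11): truth gives 0, best alternative gives -2.
Others bid (6, 6, 11, 6): truth gives 0, best alternative gives -2.
(Remaining 250 profiles checked similarly; truth is weakly best in each.)
In every case the truthful bid is at least as good as any alternative, so it is a dominant strategy.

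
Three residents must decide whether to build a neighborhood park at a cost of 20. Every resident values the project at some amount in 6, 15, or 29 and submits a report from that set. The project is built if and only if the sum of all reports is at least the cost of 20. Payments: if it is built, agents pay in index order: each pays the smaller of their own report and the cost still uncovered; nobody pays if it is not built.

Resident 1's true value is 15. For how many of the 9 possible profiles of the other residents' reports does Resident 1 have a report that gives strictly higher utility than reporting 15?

8

Others report (6, 15): truth gives 0; report 6 gives 9 > 0. Violating.
Others report (6, 29): truth gives 0; report 6 gives 9 > 0. Violating.
Others report (15, 6): truth gives 0; report 6 gives 9 > 0. Violating.
Others report (15, 15): truth gives 0; report 6 gives 9 > 0. Violating.
Others report (6, 6): truth gives 0; no alternative beats it.
(Checking all 9 profiles: 8 have a profitable deviation, 1 does not.)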